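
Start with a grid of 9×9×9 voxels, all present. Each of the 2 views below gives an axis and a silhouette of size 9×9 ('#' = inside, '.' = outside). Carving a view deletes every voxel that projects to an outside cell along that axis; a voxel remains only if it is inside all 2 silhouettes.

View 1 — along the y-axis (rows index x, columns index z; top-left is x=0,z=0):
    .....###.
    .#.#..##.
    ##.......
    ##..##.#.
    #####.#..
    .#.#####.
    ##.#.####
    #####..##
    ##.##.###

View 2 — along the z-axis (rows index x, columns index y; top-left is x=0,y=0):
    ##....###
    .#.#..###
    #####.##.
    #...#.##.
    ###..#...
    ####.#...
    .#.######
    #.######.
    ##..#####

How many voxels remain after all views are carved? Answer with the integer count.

|visual hull| = 270

initial block: 9^3 = 729
after view 1 [y-axis, 47 of 81 cells solid] → remaining = 423
after view 2 [z-axis, 51 of 81 cells solid] → remaining = 270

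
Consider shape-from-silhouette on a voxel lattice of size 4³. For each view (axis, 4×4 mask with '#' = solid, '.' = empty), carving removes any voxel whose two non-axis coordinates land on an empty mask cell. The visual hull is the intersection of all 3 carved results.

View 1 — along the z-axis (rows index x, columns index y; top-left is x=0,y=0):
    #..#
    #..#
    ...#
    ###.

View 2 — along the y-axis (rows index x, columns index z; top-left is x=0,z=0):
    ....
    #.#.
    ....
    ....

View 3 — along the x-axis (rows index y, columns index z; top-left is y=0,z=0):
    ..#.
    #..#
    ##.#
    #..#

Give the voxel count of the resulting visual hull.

full grid |V| = 64
  1. axis=2 (XY plane), |mask|=8  ⇒  voxels=32
  2. axis=1 (XZ plane), |mask|=2  ⇒  voxels=4
  3. axis=0 (YZ plane), |mask|=8  ⇒  voxels=2

2 voxels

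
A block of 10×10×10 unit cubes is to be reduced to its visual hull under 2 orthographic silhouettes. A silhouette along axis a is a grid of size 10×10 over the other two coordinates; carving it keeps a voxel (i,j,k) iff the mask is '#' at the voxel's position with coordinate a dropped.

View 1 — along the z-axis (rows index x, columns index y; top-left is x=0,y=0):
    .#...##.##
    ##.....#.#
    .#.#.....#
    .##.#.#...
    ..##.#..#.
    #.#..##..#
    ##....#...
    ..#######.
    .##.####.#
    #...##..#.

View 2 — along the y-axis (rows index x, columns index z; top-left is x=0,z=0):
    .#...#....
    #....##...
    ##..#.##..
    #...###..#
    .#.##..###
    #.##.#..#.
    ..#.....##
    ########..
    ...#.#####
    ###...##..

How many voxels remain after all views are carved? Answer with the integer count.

before carving: 1000 voxels (10×10×10)
  1. axis=2 (XY plane), |mask|=46  ⇒  voxels=460
  2. axis=1 (XZ plane), |mask|=48  ⇒  voxels=233

voxel count = 233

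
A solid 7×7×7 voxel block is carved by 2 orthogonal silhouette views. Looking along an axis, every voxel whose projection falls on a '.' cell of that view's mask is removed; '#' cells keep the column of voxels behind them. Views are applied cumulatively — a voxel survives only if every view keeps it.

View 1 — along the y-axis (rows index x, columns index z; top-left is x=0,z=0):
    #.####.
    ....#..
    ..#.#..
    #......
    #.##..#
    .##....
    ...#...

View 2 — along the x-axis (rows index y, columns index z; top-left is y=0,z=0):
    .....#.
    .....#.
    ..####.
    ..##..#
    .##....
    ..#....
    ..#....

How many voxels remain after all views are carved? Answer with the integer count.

start: 7×7×7 = 343 voxels
  1. axis=1 (XZ plane), |mask|=16  ⇒  voxels=112
  2. axis=0 (YZ plane), |mask|=13  ⇒  voxels=34

|visual hull| = 34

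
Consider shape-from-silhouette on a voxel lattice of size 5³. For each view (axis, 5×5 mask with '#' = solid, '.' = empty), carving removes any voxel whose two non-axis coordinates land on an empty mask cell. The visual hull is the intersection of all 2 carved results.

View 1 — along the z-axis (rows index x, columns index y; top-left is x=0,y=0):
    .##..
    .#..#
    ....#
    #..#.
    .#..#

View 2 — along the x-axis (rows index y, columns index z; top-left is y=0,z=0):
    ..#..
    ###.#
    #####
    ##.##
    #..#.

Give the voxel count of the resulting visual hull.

voxel count = 28

initial block: 5^3 = 125
after view 1 [z-axis, 9 of 25 cells solid] → remaining = 45
after view 2 [x-axis, 16 of 25 cells solid] → remaining = 28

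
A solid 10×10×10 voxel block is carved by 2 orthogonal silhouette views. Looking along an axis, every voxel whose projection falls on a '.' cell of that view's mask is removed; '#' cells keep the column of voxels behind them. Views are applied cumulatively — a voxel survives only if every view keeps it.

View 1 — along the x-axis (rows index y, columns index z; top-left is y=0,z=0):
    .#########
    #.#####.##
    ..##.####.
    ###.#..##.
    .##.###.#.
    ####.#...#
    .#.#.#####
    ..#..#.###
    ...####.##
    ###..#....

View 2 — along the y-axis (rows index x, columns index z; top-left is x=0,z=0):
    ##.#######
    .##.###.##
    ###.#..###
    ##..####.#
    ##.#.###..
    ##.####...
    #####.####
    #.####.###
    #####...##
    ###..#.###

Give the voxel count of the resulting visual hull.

before carving: 1000 voxels (10×10×10)
step 1: project along x, AND mask (63/100) → |grid| = 630
step 2: project along y, AND mask (73/100) → |grid| = 452

remaining voxels: 452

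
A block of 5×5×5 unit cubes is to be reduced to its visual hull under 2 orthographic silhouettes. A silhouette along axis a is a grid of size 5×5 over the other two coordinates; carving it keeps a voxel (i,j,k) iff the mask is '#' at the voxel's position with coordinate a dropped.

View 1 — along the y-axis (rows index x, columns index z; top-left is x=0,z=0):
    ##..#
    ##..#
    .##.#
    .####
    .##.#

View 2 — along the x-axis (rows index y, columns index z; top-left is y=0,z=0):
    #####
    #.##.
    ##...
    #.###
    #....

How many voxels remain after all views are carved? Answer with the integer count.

initial block: 5^3 = 125
V1 y: intersect with XZ mask (16 set) -- 80 left
V2 x: intersect with YZ mask (15 set) -- 42 left

42 voxels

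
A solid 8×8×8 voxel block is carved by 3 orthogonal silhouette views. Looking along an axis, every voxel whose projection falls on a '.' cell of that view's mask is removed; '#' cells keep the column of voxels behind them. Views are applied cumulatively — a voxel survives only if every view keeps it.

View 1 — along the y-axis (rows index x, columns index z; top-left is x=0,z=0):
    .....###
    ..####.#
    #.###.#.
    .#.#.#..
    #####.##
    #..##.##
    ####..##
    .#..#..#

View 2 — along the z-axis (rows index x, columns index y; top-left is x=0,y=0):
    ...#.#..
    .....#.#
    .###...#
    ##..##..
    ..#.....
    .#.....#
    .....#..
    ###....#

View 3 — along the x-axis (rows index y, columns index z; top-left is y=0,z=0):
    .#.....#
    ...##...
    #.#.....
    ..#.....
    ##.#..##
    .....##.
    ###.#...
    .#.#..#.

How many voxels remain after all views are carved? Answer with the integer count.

remaining voxels: 27

start: 8×8×8 = 512 voxels
V1 y: intersect with XZ mask (37 set) -- 296 left
V2 z: intersect with XY mask (20 set) -- 83 left
V3 x: intersect with YZ mask (21 set) -- 27 left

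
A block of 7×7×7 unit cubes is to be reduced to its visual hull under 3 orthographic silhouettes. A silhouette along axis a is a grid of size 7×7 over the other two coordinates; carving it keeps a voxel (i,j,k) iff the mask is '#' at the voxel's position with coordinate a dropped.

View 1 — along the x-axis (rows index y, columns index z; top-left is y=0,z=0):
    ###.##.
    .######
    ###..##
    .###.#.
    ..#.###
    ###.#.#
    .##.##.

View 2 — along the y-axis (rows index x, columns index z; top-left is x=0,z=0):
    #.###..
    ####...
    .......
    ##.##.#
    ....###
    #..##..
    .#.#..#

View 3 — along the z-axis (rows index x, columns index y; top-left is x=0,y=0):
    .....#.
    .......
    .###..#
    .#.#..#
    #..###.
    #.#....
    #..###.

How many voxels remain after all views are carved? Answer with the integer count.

remaining voxels: 28

start: 7×7×7 = 343 voxels
step 1: project along x, AND mask (33/49) → |grid| = 231
step 2: project along y, AND mask (22/49) → |grid| = 92
step 3: project along z, AND mask (18/49) → |grid| = 28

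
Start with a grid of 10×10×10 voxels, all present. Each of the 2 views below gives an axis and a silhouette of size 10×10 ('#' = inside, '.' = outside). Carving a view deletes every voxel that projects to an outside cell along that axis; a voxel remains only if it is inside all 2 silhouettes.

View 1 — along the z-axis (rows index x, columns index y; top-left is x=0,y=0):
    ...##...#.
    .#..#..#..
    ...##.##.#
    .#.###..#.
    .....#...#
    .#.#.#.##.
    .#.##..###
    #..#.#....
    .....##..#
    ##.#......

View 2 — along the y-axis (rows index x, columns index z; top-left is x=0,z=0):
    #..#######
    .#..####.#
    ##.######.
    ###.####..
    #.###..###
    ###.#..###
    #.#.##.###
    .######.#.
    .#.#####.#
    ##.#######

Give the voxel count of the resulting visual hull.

remaining voxels: 277

full grid |V| = 1000
[1] z-view keeps 38 columns → grid now 380
[2] y-view keeps 73 columns → grid now 277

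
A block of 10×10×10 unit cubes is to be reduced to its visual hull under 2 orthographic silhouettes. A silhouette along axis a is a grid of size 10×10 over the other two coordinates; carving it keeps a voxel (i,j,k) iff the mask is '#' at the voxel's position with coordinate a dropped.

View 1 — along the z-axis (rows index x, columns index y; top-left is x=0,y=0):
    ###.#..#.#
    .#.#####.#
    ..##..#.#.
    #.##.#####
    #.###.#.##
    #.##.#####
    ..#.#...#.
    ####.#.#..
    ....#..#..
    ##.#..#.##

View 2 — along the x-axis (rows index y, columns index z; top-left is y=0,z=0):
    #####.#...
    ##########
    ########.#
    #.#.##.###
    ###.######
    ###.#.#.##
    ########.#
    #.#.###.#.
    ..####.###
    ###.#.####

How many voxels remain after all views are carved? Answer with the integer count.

voxel count = 441

initial block: 10^3 = 1000
carve view 1 (along z, XY-mask fill 57/100): 570 voxels remain
carve view 2 (along x, YZ-mask fill 78/100): 441 voxels remain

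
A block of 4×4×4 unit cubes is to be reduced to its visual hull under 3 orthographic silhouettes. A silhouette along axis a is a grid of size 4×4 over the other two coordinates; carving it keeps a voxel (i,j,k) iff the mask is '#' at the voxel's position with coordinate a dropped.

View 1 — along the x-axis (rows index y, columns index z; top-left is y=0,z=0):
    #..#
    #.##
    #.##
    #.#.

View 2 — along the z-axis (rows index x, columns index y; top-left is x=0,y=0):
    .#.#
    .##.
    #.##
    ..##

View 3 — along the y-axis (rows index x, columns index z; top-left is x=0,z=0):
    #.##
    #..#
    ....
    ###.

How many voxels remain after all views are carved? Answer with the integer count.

before carving: 64 voxels (4×4×4)
V1 x: intersect with YZ mask (10 set) -- 40 left
V2 z: intersect with XY mask (9 set) -- 23 left
V3 y: intersect with XZ mask (8 set) -- 13 left

voxel count = 13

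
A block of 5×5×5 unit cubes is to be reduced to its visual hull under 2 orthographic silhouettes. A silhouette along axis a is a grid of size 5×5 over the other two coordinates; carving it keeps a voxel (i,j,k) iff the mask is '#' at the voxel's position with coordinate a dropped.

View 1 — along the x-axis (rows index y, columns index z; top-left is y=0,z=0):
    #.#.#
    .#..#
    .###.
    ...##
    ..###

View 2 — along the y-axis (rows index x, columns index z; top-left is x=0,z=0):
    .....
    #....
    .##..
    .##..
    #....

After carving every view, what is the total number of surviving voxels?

|visual hull| = 12

full grid |V| = 125
  1. axis=0 (YZ plane), |mask|=13  ⇒  voxels=65
  2. axis=1 (XZ plane), |mask|=6  ⇒  voxels=12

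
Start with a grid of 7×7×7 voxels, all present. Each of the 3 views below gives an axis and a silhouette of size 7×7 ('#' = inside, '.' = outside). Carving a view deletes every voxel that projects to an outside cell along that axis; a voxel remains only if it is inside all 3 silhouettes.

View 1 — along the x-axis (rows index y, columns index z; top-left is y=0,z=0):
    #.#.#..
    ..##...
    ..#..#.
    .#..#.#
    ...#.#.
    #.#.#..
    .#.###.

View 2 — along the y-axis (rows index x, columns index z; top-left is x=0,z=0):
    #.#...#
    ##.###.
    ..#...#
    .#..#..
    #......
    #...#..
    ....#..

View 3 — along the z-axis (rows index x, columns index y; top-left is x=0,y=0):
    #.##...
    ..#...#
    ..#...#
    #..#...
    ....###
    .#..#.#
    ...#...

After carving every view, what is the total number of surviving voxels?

full grid |V| = 343
after view 1 [x-axis, 19 of 49 cells solid] → remaining = 133
after view 2 [y-axis, 16 of 49 cells solid] → remaining = 44
after view 3 [z-axis, 16 of 49 cells solid] → remaining = 16

voxel count = 16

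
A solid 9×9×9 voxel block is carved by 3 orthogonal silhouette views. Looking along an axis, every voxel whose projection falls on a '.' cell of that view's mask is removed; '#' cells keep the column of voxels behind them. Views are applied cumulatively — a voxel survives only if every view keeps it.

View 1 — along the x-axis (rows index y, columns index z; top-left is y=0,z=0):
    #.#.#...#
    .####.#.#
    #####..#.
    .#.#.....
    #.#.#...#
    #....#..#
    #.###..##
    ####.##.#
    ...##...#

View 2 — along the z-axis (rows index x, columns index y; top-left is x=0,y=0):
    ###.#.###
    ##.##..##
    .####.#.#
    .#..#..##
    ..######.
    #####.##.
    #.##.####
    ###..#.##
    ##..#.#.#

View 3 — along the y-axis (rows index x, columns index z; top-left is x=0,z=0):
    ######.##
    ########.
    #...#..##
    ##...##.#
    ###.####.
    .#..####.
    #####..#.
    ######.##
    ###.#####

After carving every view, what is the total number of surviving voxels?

start: 9×9×9 = 729 voxels
carve view 1 (along x, YZ-mask fill 41/81): 369 voxels remain
carve view 2 (along z, XY-mask fill 54/81): 255 voxels remain
carve view 3 (along y, XZ-mask fill 59/81): 184 voxels remain

remaining voxels: 184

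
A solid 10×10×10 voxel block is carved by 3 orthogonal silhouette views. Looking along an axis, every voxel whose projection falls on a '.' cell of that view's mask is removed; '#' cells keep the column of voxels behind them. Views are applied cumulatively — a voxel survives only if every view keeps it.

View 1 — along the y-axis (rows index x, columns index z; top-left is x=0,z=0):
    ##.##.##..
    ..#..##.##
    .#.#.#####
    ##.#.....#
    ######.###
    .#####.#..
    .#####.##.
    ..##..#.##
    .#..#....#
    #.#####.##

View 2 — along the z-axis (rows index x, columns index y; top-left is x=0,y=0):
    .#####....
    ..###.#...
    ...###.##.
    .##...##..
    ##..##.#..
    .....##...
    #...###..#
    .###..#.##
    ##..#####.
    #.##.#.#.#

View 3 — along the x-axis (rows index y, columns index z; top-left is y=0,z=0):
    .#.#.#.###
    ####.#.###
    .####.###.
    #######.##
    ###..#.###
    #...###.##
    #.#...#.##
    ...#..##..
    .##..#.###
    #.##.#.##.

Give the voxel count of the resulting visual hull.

start: 10×10×10 = 1000 voxels
V1 y: intersect with XZ mask (60 set) -- 600 left
V2 z: intersect with XY mask (49 set) -- 292 left
V3 x: intersect with YZ mask (63 set) -- 183 left

voxel count = 183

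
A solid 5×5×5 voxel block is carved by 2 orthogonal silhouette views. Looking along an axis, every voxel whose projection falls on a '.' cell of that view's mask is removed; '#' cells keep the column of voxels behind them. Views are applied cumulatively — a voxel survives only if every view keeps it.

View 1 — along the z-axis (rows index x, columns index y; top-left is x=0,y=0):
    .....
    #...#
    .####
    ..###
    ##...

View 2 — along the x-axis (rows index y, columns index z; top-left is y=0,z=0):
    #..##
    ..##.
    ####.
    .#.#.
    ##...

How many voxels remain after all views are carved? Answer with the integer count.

|visual hull| = 28

start: 5×5×5 = 125 voxels
after view 1 [z-axis, 11 of 25 cells solid] → remaining = 55
after view 2 [x-axis, 13 of 25 cells solid] → remaining = 28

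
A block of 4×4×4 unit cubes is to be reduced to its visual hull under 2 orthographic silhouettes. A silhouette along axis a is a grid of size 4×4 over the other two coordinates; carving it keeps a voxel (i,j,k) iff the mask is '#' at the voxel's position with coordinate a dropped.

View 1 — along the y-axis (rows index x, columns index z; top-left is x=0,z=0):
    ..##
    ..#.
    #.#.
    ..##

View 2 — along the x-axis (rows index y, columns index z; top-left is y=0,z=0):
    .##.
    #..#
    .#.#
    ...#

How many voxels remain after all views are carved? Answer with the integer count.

voxel count = 11

initial block: 4^3 = 64
V1 y: intersect with XZ mask (7 set) -- 28 left
V2 x: intersect with YZ mask (7 set) -- 11 left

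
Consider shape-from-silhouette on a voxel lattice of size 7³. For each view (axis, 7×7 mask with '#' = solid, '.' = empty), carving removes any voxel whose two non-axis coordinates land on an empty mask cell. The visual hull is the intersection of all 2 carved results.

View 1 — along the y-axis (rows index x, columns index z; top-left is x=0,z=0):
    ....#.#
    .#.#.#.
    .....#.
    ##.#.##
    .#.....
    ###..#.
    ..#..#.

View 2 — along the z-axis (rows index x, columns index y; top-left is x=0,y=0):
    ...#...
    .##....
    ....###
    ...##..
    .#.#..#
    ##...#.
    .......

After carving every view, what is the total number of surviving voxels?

remaining voxels: 36

before carving: 343 voxels (7×7×7)
[1] y-view keeps 18 columns → grid now 126
[2] z-view keeps 14 columns → grid now 36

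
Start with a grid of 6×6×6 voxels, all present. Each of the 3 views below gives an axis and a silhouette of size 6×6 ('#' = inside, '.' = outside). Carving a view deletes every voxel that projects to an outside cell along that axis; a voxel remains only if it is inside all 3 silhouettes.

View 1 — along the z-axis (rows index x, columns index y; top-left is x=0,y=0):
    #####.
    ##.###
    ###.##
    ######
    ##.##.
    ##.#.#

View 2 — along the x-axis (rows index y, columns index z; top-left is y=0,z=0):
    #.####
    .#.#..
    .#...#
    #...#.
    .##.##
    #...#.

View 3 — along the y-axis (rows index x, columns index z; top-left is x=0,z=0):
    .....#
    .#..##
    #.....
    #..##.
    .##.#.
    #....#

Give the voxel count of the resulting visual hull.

33 voxels

initial block: 6^3 = 216
step 1: project along z, AND mask (29/36) → |grid| = 174
step 2: project along x, AND mask (17/36) → |grid| = 86
step 3: project along y, AND mask (13/36) → |grid| = 33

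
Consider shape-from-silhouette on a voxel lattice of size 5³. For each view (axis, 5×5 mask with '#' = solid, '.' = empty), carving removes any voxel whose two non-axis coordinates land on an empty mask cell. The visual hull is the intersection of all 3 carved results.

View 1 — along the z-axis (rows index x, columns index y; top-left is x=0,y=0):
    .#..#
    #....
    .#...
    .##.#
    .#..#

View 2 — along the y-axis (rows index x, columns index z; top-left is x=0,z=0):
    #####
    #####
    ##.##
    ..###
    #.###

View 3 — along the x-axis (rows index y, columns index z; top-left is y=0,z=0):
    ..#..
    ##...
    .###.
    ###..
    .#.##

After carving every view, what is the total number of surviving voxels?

before carving: 125 voxels (5×5×5)
V1 z: intersect with XY mask (9 set) -- 45 left
V2 y: intersect with XZ mask (21 set) -- 36 left
V3 x: intersect with YZ mask (12 set) -- 15 left

|visual hull| = 15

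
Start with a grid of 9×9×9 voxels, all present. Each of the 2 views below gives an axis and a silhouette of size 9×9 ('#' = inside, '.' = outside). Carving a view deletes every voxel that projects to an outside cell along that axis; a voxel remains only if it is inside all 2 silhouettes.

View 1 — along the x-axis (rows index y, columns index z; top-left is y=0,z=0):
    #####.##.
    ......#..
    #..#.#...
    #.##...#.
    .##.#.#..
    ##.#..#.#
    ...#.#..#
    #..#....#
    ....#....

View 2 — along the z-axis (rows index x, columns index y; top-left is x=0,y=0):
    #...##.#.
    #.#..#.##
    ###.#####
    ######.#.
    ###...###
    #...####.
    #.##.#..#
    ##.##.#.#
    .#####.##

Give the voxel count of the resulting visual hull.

voxel count = 193

full grid |V| = 729
after view 1 [x-axis, 31 of 81 cells solid] → remaining = 279
after view 2 [z-axis, 53 of 81 cells solid] → remaining = 193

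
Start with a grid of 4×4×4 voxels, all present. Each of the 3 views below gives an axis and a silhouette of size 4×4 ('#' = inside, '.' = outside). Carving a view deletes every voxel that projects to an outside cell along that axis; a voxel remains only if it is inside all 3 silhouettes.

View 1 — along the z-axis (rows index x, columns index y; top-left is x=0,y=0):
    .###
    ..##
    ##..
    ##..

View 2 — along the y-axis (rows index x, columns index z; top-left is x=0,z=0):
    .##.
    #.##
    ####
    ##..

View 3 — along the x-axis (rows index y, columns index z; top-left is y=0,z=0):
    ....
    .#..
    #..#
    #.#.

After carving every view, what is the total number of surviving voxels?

remaining voxels: 8

initial block: 4^3 = 64
V1 z: intersect with XY mask (9 set) -- 36 left
V2 y: intersect with XZ mask (11 set) -- 24 left
V3 x: intersect with YZ mask (5 set) -- 8 left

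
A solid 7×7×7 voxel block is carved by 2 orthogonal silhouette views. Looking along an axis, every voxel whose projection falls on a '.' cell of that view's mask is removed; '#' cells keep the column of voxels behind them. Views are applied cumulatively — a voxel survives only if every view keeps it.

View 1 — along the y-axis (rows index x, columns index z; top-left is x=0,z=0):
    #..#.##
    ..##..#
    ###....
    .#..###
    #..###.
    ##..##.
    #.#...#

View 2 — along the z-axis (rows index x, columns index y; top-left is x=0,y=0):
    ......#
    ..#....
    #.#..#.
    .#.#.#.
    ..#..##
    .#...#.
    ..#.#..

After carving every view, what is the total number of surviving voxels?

initial block: 7^3 = 343
step 1: project along y, AND mask (25/49) → |grid| = 175
step 2: project along z, AND mask (15/49) → |grid| = 54

54 voxels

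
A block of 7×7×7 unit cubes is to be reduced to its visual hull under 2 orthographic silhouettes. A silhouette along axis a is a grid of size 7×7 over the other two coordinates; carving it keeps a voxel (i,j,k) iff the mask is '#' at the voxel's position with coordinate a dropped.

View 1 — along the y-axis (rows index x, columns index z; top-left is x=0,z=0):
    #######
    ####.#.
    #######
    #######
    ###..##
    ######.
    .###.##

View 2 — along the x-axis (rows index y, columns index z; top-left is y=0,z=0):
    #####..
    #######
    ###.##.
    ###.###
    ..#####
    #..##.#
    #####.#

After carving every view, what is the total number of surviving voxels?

full grid |V| = 343
after view 1 [y-axis, 42 of 49 cells solid] → remaining = 294
after view 2 [x-axis, 38 of 49 cells solid] → remaining = 224

voxel count = 224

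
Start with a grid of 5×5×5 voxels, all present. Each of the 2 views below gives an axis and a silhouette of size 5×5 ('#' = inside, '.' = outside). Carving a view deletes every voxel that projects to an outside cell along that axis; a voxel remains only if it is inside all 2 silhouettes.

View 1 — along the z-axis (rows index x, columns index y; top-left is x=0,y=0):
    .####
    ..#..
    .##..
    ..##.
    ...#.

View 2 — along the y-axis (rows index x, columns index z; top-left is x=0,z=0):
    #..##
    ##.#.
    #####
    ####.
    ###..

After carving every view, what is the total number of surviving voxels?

remaining voxels: 36

initial block: 5^3 = 125
  1. axis=2 (XY plane), |mask|=10  ⇒  voxels=50
  2. axis=1 (XZ plane), |mask|=18  ⇒  voxels=36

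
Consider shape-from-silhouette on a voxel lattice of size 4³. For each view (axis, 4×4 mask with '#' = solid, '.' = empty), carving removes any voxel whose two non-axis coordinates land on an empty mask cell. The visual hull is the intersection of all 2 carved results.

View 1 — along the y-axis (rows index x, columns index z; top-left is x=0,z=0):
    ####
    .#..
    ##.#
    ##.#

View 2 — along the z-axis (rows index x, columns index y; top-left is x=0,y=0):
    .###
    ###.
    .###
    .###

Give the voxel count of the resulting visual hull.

33 voxels

before carving: 64 voxels (4×4×4)
V1 y: intersect with XZ mask (11 set) -- 44 left
V2 z: intersect with XY mask (12 set) -- 33 left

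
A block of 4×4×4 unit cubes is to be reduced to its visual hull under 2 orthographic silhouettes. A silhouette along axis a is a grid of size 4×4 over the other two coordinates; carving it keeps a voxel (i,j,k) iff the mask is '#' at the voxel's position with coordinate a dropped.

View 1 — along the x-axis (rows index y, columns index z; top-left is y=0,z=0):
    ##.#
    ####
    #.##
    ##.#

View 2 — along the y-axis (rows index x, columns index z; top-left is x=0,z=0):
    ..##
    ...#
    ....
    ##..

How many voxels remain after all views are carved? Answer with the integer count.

17 voxels

start: 4×4×4 = 64 voxels
step 1: project along x, AND mask (13/16) → |grid| = 52
step 2: project along y, AND mask (5/16) → |grid| = 17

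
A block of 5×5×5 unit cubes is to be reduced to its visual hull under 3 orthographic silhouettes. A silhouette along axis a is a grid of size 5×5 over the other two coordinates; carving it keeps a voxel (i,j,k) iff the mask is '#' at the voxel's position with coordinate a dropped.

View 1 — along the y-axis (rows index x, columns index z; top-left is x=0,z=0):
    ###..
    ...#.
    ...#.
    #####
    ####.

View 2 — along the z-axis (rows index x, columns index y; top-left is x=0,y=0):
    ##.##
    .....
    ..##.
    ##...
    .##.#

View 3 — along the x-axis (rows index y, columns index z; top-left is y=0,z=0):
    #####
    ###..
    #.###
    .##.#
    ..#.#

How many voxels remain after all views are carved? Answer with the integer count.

voxel count = 25

before carving: 125 voxels (5×5×5)
carve view 1 (along y, XZ-mask fill 14/25): 70 voxels remain
carve view 2 (along z, XY-mask fill 11/25): 36 voxels remain
carve view 3 (along x, YZ-mask fill 17/25): 25 voxels remain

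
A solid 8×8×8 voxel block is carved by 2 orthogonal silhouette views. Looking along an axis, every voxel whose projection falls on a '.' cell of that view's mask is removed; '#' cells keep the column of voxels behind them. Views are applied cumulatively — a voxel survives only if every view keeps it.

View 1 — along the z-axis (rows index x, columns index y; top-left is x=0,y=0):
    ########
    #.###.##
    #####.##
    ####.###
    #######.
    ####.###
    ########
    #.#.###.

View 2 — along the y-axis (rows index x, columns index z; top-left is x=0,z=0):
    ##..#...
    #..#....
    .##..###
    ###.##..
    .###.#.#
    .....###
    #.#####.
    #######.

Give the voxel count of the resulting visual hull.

before carving: 512 voxels (8×8×8)
after view 1 [z-axis, 55 of 64 cells solid] → remaining = 440
after view 2 [y-axis, 36 of 64 cells solid] → remaining = 245

remaining voxels: 245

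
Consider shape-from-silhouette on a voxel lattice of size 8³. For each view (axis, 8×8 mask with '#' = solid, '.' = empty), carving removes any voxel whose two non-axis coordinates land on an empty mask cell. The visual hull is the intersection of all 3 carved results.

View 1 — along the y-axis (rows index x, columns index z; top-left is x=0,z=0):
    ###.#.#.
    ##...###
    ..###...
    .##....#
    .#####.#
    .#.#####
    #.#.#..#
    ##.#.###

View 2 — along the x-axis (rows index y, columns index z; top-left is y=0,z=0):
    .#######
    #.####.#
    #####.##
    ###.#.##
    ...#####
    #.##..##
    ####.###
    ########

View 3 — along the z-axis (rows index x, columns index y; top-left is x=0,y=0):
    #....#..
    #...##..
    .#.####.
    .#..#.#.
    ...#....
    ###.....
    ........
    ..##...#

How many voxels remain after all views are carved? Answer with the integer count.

voxel count = 68

full grid |V| = 512
carve view 1 (along y, XZ-mask fill 38/64): 304 voxels remain
carve view 2 (along x, YZ-mask fill 51/64): 243 voxels remain
carve view 3 (along z, XY-mask fill 20/64): 68 voxels remain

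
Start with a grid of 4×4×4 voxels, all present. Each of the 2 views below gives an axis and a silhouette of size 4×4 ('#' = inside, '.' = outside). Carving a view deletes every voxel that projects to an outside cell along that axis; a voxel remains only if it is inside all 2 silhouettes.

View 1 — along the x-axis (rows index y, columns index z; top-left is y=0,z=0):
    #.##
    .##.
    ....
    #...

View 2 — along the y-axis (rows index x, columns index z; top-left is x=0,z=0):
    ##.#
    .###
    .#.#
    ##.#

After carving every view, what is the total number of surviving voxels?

14 voxels

initial block: 4^3 = 64
V1 x: intersect with YZ mask (6 set) -- 24 left
V2 y: intersect with XZ mask (11 set) -- 14 left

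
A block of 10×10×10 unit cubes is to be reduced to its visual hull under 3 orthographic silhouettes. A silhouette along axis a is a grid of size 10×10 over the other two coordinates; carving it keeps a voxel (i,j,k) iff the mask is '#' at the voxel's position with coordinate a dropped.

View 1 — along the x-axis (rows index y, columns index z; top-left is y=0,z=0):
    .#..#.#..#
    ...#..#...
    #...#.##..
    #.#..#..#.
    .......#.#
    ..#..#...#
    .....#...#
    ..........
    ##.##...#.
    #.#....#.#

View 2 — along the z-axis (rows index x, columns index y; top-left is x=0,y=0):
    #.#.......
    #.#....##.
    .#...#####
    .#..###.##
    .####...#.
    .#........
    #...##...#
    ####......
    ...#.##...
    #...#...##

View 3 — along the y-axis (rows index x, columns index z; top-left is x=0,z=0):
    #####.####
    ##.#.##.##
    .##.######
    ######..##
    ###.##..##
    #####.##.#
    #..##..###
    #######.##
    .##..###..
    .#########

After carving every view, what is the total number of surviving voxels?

before carving: 1000 voxels (10×10×10)
after view 1 [x-axis, 30 of 100 cells solid] → remaining = 300
after view 2 [z-axis, 39 of 100 cells solid] → remaining = 125
after view 3 [y-axis, 76 of 100 cells solid] → remaining = 96

96 voxels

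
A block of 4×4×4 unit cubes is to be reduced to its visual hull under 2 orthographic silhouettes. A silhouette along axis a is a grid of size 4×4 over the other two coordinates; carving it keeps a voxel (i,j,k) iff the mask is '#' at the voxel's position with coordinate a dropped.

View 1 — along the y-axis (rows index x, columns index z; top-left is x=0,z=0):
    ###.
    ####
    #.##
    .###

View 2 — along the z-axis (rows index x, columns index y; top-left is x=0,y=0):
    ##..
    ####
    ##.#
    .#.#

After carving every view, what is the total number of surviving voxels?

initial block: 4^3 = 64
  1. axis=1 (XZ plane), |mask|=13  ⇒  voxels=52
  2. axis=2 (XY plane), |mask|=11  ⇒  voxels=37

|visual hull| = 37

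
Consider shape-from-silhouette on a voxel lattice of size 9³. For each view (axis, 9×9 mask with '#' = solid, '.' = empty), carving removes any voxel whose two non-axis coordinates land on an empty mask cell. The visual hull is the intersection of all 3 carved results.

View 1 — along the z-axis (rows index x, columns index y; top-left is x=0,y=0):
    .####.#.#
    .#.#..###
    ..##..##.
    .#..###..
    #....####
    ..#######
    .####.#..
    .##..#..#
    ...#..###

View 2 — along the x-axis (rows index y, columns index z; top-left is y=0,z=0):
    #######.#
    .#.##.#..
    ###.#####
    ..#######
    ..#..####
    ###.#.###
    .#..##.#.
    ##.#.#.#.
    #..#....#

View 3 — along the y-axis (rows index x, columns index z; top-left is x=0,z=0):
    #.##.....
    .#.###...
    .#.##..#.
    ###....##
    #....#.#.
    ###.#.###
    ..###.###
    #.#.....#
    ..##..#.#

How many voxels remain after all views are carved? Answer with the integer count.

start: 9×9×9 = 729 voxels
V1 z: intersect with XY mask (44 set) -- 396 left
V2 x: intersect with YZ mask (51 set) -- 233 left
V3 y: intersect with XZ mask (39 set) -- 120 left

remaining voxels: 120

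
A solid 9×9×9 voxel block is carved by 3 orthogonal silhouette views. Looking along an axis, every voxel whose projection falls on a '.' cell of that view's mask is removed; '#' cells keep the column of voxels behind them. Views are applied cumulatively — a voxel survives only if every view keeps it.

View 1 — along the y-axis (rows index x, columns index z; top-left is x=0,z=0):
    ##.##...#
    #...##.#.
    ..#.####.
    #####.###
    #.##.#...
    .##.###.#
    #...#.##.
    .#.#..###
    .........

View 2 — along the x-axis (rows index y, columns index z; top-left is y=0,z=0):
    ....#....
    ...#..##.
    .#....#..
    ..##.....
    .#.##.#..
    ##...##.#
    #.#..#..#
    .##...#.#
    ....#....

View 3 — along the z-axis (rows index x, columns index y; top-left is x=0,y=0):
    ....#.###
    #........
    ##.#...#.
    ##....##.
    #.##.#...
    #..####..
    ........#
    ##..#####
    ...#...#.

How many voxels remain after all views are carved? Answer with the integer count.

voxel count = 56

before carving: 729 voxels (9×9×9)
V1 y: intersect with XZ mask (41 set) -- 369 left
V2 x: intersect with YZ mask (26 set) -- 118 left
V3 z: intersect with XY mask (32 set) -- 56 left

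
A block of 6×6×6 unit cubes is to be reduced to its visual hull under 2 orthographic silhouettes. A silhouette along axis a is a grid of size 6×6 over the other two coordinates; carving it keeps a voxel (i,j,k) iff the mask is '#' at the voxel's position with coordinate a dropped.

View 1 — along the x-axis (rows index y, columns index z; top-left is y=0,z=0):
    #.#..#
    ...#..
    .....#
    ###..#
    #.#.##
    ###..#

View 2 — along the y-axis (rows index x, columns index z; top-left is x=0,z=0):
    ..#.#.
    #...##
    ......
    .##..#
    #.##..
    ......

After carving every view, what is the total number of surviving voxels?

initial block: 6^3 = 216
[1] x-view keeps 17 columns → grid now 102
[2] y-view keeps 11 columns → grid now 35

remaining voxels: 35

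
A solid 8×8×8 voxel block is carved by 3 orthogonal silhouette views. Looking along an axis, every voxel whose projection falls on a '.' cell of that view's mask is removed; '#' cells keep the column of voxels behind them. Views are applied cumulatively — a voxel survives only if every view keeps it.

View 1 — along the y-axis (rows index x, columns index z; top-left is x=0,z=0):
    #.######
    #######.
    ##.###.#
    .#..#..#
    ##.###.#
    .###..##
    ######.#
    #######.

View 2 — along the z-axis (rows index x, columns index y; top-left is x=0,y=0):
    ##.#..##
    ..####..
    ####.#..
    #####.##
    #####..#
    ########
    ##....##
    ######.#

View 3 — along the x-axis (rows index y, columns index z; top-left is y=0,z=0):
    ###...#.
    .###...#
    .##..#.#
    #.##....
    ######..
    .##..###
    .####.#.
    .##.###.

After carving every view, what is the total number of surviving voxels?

remaining voxels: 144

start: 8×8×8 = 512 voxels
carve view 1 (along y, XZ-mask fill 48/64): 384 voxels remain
carve view 2 (along z, XY-mask fill 46/64): 267 voxels remain
carve view 3 (along x, YZ-mask fill 36/64): 144 voxels remain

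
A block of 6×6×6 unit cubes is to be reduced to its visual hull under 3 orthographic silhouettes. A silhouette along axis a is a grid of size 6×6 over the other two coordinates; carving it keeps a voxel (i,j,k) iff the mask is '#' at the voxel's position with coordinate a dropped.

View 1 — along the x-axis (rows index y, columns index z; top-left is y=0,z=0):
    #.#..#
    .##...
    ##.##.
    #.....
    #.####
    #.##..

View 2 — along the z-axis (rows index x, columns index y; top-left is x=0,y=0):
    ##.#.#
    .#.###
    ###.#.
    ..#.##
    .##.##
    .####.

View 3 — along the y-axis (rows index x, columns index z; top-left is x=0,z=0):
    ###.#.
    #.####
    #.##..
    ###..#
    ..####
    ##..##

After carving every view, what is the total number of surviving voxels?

|visual hull| = 49

initial block: 6^3 = 216
after view 1 [x-axis, 18 of 36 cells solid] → remaining = 108
after view 2 [z-axis, 23 of 36 cells solid] → remaining = 72
after view 3 [y-axis, 24 of 36 cells solid] → remaining = 49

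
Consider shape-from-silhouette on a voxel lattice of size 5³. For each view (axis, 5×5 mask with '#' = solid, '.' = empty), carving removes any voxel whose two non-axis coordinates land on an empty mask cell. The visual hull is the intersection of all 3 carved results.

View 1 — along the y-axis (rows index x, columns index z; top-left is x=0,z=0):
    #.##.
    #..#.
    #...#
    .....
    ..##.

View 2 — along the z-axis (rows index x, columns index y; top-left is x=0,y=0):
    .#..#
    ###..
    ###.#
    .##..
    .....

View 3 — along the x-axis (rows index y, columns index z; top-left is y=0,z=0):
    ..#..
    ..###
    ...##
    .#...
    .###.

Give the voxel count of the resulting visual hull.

voxel count = 8

initial block: 5^3 = 125
V1 y: intersect with XZ mask (9 set) -- 45 left
V2 z: intersect with XY mask (11 set) -- 20 left
V3 x: intersect with YZ mask (10 set) -- 8 left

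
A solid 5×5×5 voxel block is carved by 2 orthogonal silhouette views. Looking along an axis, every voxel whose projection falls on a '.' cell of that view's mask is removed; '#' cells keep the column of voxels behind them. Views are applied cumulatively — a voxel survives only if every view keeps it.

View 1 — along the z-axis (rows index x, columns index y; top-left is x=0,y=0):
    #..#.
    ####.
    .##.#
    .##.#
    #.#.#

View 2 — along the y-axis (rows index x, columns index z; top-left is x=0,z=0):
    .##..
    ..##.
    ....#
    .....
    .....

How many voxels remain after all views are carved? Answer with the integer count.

before carving: 125 voxels (5×5×5)
  1. axis=2 (XY plane), |mask|=15  ⇒  voxels=75
  2. axis=1 (XZ plane), |mask|=5  ⇒  voxels=15

15 voxels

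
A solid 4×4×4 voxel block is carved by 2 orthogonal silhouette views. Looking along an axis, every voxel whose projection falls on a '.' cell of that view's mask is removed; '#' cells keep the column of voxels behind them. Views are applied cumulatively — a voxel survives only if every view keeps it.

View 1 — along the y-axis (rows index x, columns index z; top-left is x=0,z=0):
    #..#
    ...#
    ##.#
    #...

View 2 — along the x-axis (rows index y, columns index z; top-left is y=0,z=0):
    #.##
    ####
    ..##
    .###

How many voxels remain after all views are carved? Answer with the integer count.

voxel count = 20

before carving: 64 voxels (4×4×4)
carve view 1 (along y, XZ-mask fill 7/16): 28 voxels remain
carve view 2 (along x, YZ-mask fill 12/16): 20 voxels remain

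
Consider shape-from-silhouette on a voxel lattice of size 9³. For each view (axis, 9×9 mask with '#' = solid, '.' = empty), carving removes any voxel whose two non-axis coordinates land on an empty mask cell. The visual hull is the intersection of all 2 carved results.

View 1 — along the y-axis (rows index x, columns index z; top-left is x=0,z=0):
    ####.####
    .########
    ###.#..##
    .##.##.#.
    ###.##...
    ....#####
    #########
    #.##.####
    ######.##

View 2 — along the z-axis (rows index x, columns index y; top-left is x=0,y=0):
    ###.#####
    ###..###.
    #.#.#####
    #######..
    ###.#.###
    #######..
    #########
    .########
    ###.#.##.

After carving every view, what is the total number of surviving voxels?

voxel count = 444

before carving: 729 voxels (9×9×9)
V1 y: intersect with XZ mask (61 set) -- 549 left
V2 z: intersect with XY mask (65 set) -- 444 left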